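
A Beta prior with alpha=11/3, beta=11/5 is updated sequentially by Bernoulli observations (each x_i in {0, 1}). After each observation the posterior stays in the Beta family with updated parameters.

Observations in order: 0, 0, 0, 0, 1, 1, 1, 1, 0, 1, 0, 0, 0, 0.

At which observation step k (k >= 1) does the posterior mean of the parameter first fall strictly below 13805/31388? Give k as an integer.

obs 1: x=0 → posterior Beta(11/3, 16/5)
obs 2: x=0 → posterior Beta(11/3, 21/5)
obs 3: x=0 → posterior Beta(11/3, 26/5)
obs 4: x=0 → posterior Beta(11/3, 31/5)
obs 5: x=1 → posterior Beta(14/3, 31/5)
obs 6: x=1 → posterior Beta(17/3, 31/5)
obs 7: x=1 → posterior Beta(20/3, 31/5)
obs 8: x=1 → posterior Beta(23/3, 31/5)
obs 9: x=0 → posterior Beta(23/3, 36/5)
obs 10: x=1 → posterior Beta(26/3, 36/5)
obs 11: x=0 → posterior Beta(26/3, 41/5)
obs 12: x=0 → posterior Beta(26/3, 46/5)
obs 13: x=0 → posterior Beta(26/3, 51/5)
obs 14: x=0 → posterior Beta(26/3, 56/5)

k = 3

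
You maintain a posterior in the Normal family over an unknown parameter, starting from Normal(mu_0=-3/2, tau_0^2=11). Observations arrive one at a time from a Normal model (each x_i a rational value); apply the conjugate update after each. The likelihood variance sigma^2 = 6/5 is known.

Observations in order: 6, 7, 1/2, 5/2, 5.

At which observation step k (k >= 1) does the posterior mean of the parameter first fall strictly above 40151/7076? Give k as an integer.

k = 2

obs 1: x=6 → posterior Normal(321/61, 66/61)
obs 2: x=7 → posterior Normal(353/58, 33/58)
obs 3: x=1/2 → posterior Normal(163/38, 22/57)
obs 4: x=5/2 → posterior Normal(871/226, 33/113)
obs 5: x=5 → posterior Normal(1146/281, 66/281)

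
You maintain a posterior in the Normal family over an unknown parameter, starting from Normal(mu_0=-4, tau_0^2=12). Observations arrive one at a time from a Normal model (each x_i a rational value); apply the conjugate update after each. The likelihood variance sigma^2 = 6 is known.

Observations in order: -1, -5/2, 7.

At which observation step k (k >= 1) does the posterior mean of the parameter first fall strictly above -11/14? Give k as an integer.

obs 1: x=-1 → posterior Normal(-2, 4)
obs 2: x=-5/2 → posterior Normal(-11/5, 12/5)
obs 3: x=7 → posterior Normal(3/7, 12/7)

k = 3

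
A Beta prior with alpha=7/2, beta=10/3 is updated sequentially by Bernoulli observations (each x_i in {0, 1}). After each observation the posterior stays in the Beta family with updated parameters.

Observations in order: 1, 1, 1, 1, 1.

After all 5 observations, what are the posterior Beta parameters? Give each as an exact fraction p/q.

alpha=17/2, beta=10/3

obs 1: x=1 → posterior Beta(9/2, 10/3)
obs 2: x=1 → posterior Beta(11/2, 10/3)
obs 3: x=1 → posterior Beta(13/2, 10/3)
obs 4: x=1 → posterior Beta(15/2, 10/3)
obs 5: x=1 → posterior Beta(17/2, 10/3)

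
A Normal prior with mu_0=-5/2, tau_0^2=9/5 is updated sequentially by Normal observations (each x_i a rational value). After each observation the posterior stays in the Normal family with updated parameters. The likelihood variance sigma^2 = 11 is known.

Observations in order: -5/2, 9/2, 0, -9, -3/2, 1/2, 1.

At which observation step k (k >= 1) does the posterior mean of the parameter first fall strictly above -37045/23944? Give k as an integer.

k = 3

obs 1: x=-5/2 → posterior Normal(-5/2, 99/64)
obs 2: x=9/2 → posterior Normal(-239/146, 99/73)
obs 3: x=0 → posterior Normal(-239/164, 99/82)
obs 4: x=-9 → posterior Normal(-401/182, 99/91)
obs 5: x=-3/2 → posterior Normal(-107/50, 99/100)
obs 6: x=1/2 → posterior Normal(-419/218, 99/109)
obs 7: x=1 → posterior Normal(-401/236, 99/118)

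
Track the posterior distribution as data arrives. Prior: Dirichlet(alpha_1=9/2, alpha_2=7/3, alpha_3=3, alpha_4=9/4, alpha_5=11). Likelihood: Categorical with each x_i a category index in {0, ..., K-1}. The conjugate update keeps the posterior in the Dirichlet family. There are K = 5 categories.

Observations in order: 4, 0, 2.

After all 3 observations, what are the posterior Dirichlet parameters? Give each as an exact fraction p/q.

obs 1: x=4 → posterior Dirichlet(9/2, 7/3, 3, 9/4, 12)
obs 2: x=0 → posterior Dirichlet(11/2, 7/3, 3, 9/4, 12)
obs 3: x=2 → posterior Dirichlet(11/2, 7/3, 4, 9/4, 12)

alpha_1=11/2, alpha_2=7/3, alpha_3=4, alpha_4=9/4, alpha_5=12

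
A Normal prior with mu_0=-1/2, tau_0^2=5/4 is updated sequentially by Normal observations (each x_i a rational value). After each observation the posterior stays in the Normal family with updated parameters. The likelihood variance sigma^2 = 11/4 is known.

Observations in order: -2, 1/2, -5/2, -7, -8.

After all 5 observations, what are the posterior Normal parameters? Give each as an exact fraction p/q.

obs 1: x=-2 → posterior Normal(-31/32, 55/64)
obs 2: x=1/2 → posterior Normal(-13/21, 55/84)
obs 3: x=-5/2 → posterior Normal(-51/52, 55/104)
obs 4: x=-7 → posterior Normal(-121/62, 55/124)
obs 5: x=-8 → posterior Normal(-67/24, 55/144)

mu_0=-67/24, tau_0^2=55/144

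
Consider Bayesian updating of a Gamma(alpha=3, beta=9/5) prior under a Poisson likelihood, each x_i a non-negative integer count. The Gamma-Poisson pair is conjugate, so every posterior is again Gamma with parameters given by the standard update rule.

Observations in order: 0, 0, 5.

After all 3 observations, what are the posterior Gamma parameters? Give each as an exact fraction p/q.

obs 1: x=0 → posterior Gamma(3, 14/5)
obs 2: x=0 → posterior Gamma(3, 19/5)
obs 3: x=5 → posterior Gamma(8, 24/5)

alpha=8, beta=24/5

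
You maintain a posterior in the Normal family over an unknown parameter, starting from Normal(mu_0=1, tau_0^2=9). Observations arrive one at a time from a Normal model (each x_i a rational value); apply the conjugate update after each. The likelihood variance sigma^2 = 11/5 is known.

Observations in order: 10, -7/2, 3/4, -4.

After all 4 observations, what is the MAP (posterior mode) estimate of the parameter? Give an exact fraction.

629/764

obs 1: x=10 → posterior Normal(461/56, 99/56)
obs 2: x=-7/2 → posterior Normal(607/202, 99/101)
obs 3: x=3/4 → posterior Normal(1349/584, 99/146)
obs 4: x=-4 → posterior Normal(629/764, 99/191)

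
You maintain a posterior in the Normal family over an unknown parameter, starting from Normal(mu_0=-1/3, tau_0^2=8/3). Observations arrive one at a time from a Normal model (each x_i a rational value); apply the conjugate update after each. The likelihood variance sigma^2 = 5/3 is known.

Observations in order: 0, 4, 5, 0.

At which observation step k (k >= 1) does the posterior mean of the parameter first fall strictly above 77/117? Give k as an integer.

k = 2

obs 1: x=0 → posterior Normal(-5/39, 40/39)
obs 2: x=4 → posterior Normal(13/9, 40/63)
obs 3: x=5 → posterior Normal(211/87, 40/87)
obs 4: x=0 → posterior Normal(211/111, 40/111)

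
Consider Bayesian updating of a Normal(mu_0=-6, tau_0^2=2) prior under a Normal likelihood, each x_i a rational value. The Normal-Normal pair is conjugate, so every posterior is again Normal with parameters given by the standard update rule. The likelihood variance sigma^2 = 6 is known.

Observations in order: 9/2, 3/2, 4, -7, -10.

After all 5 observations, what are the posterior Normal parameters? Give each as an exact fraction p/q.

obs 1: x=9/2 → posterior Normal(-27/8, 3/2)
obs 2: x=3/2 → posterior Normal(-12/5, 6/5)
obs 3: x=4 → posterior Normal(-4/3, 1)
obs 4: x=-7 → posterior Normal(-15/7, 6/7)
obs 5: x=-10 → posterior Normal(-25/8, 3/4)

mu_0=-25/8, tau_0^2=3/4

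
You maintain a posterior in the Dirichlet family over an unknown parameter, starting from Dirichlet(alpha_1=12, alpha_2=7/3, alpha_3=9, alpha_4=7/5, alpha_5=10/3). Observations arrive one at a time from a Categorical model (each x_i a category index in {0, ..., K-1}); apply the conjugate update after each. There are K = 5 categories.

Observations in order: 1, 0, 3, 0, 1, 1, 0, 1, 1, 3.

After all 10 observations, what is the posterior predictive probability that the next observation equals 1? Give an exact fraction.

110/571

obs 1: x=1 → posterior Dirichlet(12, 10/3, 9, 7/5, 10/3)
obs 2: x=0 → posterior Dirichlet(13, 10/3, 9, 7/5, 10/3)
obs 3: x=3 → posterior Dirichlet(13, 10/3, 9, 12/5, 10/3)
obs 4: x=0 → posterior Dirichlet(14, 10/3, 9, 12/5, 10/3)
obs 5: x=1 → posterior Dirichlet(14, 13/3, 9, 12/5, 10/3)
obs 6: x=1 → posterior Dirichlet(14, 16/3, 9, 12/5, 10/3)
obs 7: x=0 → posterior Dirichlet(15, 16/3, 9, 12/5, 10/3)
obs 8: x=1 → posterior Dirichlet(15, 19/3, 9, 12/5, 10/3)
obs 9: x=1 → posterior Dirichlet(15, 22/3, 9, 12/5, 10/3)
obs 10: x=3 → posterior Dirichlet(15, 22/3, 9, 17/5, 10/3)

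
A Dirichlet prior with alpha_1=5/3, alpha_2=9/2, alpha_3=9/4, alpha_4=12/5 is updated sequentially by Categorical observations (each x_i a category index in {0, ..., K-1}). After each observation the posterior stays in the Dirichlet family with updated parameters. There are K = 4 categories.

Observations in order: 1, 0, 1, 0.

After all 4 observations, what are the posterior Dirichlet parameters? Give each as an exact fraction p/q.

alpha_1=11/3, alpha_2=13/2, alpha_3=9/4, alpha_4=12/5

obs 1: x=1 → posterior Dirichlet(5/3, 11/2, 9/4, 12/5)
obs 2: x=0 → posterior Dirichlet(8/3, 11/2, 9/4, 12/5)
obs 3: x=1 → posterior Dirichlet(8/3, 13/2, 9/4, 12/5)
obs 4: x=0 → posterior Dirichlet(11/3, 13/2, 9/4, 12/5)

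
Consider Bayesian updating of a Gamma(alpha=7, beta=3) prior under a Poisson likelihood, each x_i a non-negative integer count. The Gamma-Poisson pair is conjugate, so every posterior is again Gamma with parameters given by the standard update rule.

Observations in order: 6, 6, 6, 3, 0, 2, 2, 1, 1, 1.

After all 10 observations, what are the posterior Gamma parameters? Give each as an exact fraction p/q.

obs 1: x=6 → posterior Gamma(13, 4)
obs 2: x=6 → posterior Gamma(19, 5)
obs 3: x=6 → posterior Gamma(25, 6)
obs 4: x=3 → posterior Gamma(28, 7)
obs 5: x=0 → posterior Gamma(28, 8)
obs 6: x=2 → posterior Gamma(30, 9)
obs 7: x=2 → posterior Gamma(32, 10)
obs 8: x=1 → posterior Gamma(33, 11)
obs 9: x=1 → posterior Gamma(34, 12)
obs 10: x=1 → posterior Gamma(35, 13)

alpha=35, beta=13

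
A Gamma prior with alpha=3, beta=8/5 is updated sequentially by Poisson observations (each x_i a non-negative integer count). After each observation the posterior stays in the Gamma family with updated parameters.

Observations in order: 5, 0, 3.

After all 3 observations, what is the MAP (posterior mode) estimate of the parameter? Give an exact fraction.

50/23

obs 1: x=5 → posterior Gamma(8, 13/5)
obs 2: x=0 → posterior Gamma(8, 18/5)
obs 3: x=3 → posterior Gamma(11, 23/5)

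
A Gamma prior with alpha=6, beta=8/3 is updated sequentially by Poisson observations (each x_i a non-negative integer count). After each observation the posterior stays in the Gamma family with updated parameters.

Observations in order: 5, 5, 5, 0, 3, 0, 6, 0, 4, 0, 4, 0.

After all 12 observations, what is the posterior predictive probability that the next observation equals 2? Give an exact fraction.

1884787634704772677318972379296513133163094169469718666605288751104/7654455761751330268890575447204214294134057054403947260546060444801

obs 1: x=5 → posterior Gamma(11, 11/3)
obs 2: x=5 → posterior Gamma(16, 14/3)
obs 3: x=5 → posterior Gamma(21, 17/3)
obs 4: x=0 → posterior Gamma(21, 20/3)
obs 5: x=3 → posterior Gamma(24, 23/3)
obs 6: x=0 → posterior Gamma(24, 26/3)
obs 7: x=6 → posterior Gamma(30, 29/3)
obs 8: x=0 → posterior Gamma(30, 32/3)
obs 9: x=4 → posterior Gamma(34, 35/3)
obs 10: x=0 → posterior Gamma(34, 38/3)
obs 11: x=4 → posterior Gamma(38, 41/3)
obs 12: x=0 → posterior Gamma(38, 44/3)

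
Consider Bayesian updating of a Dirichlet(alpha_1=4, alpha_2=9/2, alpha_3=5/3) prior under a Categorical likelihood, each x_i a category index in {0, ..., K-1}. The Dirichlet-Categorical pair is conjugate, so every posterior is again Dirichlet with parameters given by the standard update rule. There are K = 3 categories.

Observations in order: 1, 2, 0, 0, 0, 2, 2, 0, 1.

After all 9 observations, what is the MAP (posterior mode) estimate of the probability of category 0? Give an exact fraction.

42/97

obs 1: x=1 → posterior Dirichlet(4, 11/2, 5/3)
obs 2: x=2 → posterior Dirichlet(4, 11/2, 8/3)
obs 3: x=0 → posterior Dirichlet(5, 11/2, 8/3)
obs 4: x=0 → posterior Dirichlet(6, 11/2, 8/3)
obs 5: x=0 → posterior Dirichlet(7, 11/2, 8/3)
obs 6: x=2 → posterior Dirichlet(7, 11/2, 11/3)
obs 7: x=2 → posterior Dirichlet(7, 11/2, 14/3)
obs 8: x=0 → posterior Dirichlet(8, 11/2, 14/3)
obs 9: x=1 → posterior Dirichlet(8, 13/2, 14/3)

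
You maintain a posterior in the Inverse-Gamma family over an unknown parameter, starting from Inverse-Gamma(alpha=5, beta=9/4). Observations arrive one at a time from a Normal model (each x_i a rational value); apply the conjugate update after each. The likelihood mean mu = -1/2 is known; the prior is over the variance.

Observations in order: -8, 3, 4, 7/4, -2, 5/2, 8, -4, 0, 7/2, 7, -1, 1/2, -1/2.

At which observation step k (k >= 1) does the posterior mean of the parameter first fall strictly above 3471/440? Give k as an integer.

obs 1: x=-8 → posterior Inverse-Gamma(11/2, 243/8)
obs 2: x=3 → posterior Inverse-Gamma(6, 73/2)
obs 3: x=4 → posterior Inverse-Gamma(13/2, 373/8)
obs 4: x=7/4 → posterior Inverse-Gamma(7, 1573/32)
obs 5: x=-2 → posterior Inverse-Gamma(15/2, 1609/32)
obs 6: x=5/2 → posterior Inverse-Gamma(8, 1753/32)
obs 7: x=8 → posterior Inverse-Gamma(17/2, 2909/32)
obs 8: x=-4 → posterior Inverse-Gamma(9, 3105/32)
obs 9: x=0 → posterior Inverse-Gamma(19/2, 3109/32)
obs 10: x=7/2 → posterior Inverse-Gamma(10, 3365/32)
obs 11: x=7 → posterior Inverse-Gamma(21/2, 4265/32)
obs 12: x=-1 → posterior Inverse-Gamma(11, 4269/32)
obs 13: x=1/2 → posterior Inverse-Gamma(23/2, 4285/32)
obs 14: x=-1/2 → posterior Inverse-Gamma(12, 4285/32)

k = 3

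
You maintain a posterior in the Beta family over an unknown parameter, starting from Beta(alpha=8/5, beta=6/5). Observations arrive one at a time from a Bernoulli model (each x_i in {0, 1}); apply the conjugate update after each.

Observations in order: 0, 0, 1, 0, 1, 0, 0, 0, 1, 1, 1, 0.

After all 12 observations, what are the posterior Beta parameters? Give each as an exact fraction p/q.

alpha=33/5, beta=41/5

obs 1: x=0 → posterior Beta(8/5, 11/5)
obs 2: x=0 → posterior Beta(8/5, 16/5)
obs 3: x=1 → posterior Beta(13/5, 16/5)
obs 4: x=0 → posterior Beta(13/5, 21/5)
obs 5: x=1 → posterior Beta(18/5, 21/5)
obs 6: x=0 → posterior Beta(18/5, 26/5)
obs 7: x=0 → posterior Beta(18/5, 31/5)
obs 8: x=0 → posterior Beta(18/5, 36/5)
obs 9: x=1 → posterior Beta(23/5, 36/5)
obs 10: x=1 → posterior Beta(28/5, 36/5)
obs 11: x=1 → posterior Beta(33/5, 36/5)
obs 12: x=0 → posterior Beta(33/5, 41/5)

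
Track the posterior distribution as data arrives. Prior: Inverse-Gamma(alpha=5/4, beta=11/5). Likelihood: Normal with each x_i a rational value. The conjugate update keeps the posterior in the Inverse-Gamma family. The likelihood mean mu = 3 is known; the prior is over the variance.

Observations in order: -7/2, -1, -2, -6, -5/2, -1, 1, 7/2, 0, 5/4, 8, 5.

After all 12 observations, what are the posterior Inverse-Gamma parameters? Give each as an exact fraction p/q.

obs 1: x=-7/2 → posterior Inverse-Gamma(7/4, 933/40)
obs 2: x=-1 → posterior Inverse-Gamma(9/4, 1253/40)
obs 3: x=-2 → posterior Inverse-Gamma(11/4, 1753/40)
obs 4: x=-6 → posterior Inverse-Gamma(13/4, 3373/40)
obs 5: x=-5/2 → posterior Inverse-Gamma(15/4, 1989/20)
obs 6: x=-1 → posterior Inverse-Gamma(17/4, 2149/20)
obs 7: x=1 → posterior Inverse-Gamma(19/4, 2189/20)
obs 8: x=7/2 → posterior Inverse-Gamma(21/4, 4383/40)
obs 9: x=0 → posterior Inverse-Gamma(23/4, 4563/40)
obs 10: x=5/4 → posterior Inverse-Gamma(25/4, 18497/160)
obs 11: x=8 → posterior Inverse-Gamma(27/4, 20497/160)
obs 12: x=5 → posterior Inverse-Gamma(29/4, 20817/160)

alpha=29/4, beta=20817/160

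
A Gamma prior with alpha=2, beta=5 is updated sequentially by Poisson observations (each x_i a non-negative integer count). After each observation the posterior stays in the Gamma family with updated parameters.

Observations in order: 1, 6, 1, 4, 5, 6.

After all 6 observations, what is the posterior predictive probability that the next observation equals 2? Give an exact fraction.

35212794316012209663594831575/137370551967459378662586974208

obs 1: x=1 → posterior Gamma(3, 6)
obs 2: x=6 → posterior Gamma(9, 7)
obs 3: x=1 → posterior Gamma(10, 8)
obs 4: x=4 → posterior Gamma(14, 9)
obs 5: x=5 → posterior Gamma(19, 10)
obs 6: x=6 → posterior Gamma(25, 11)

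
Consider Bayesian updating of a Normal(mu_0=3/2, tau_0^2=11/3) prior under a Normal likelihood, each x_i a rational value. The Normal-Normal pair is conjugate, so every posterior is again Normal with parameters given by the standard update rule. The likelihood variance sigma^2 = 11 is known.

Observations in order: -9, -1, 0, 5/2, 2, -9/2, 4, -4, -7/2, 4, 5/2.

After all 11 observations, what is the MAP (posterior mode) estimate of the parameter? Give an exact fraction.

obs 1: x=-9 → posterior Normal(-9/8, 11/4)
obs 2: x=-1 → posterior Normal(-11/10, 11/5)
obs 3: x=0 → posterior Normal(-11/12, 11/6)
obs 4: x=5/2 → posterior Normal(-3/7, 11/7)
obs 5: x=2 → posterior Normal(-1/8, 11/8)
obs 6: x=-9/2 → posterior Normal(-11/18, 11/9)
obs 7: x=4 → posterior Normal(-3/20, 11/10)
obs 8: x=-4 → posterior Normal(-1/2, 1)
obs 9: x=-7/2 → posterior Normal(-3/4, 11/12)
obs 10: x=4 → posterior Normal(-5/13, 11/13)
obs 11: x=5/2 → posterior Normal(-5/28, 11/14)

-5/28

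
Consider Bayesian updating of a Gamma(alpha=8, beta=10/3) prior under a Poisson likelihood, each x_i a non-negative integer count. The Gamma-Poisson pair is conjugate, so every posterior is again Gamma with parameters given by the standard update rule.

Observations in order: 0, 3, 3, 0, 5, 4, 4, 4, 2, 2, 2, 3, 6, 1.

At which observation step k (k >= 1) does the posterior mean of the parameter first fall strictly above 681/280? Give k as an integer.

k = 6

obs 1: x=0 → posterior Gamma(8, 13/3)
obs 2: x=3 → posterior Gamma(11, 16/3)
obs 3: x=3 → posterior Gamma(14, 19/3)
obs 4: x=0 → posterior Gamma(14, 22/3)
obs 5: x=5 → posterior Gamma(19, 25/3)
obs 6: x=4 → posterior Gamma(23, 28/3)
obs 7: x=4 → posterior Gamma(27, 31/3)
obs 8: x=4 → posterior Gamma(31, 34/3)
obs 9: x=2 → posterior Gamma(33, 37/3)
obs 10: x=2 → posterior Gamma(35, 40/3)
obs 11: x=2 → posterior Gamma(37, 43/3)
obs 12: x=3 → posterior Gamma(40, 46/3)
obs 13: x=6 → posterior Gamma(46, 49/3)
obs 14: x=1 → posterior Gamma(47, 52/3)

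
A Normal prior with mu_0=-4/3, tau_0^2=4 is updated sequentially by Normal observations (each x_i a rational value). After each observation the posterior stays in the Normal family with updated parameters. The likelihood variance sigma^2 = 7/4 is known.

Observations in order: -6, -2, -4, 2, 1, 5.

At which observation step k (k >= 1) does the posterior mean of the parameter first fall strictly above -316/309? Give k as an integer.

k = 6

obs 1: x=-6 → posterior Normal(-316/69, 28/23)
obs 2: x=-2 → posterior Normal(-412/117, 28/39)
obs 3: x=-4 → posterior Normal(-604/165, 28/55)
obs 4: x=2 → posterior Normal(-508/213, 28/71)
obs 5: x=1 → posterior Normal(-460/261, 28/87)
obs 6: x=5 → posterior Normal(-220/309, 28/103)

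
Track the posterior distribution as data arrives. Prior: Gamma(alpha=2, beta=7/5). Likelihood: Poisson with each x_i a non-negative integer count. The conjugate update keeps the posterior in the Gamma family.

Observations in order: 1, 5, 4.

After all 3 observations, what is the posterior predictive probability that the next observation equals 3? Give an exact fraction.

584902619712739328000/2954312706550833698643

obs 1: x=1 → posterior Gamma(3, 12/5)
obs 2: x=5 → posterior Gamma(8, 17/5)
obs 3: x=4 → posterior Gamma(12, 22/5)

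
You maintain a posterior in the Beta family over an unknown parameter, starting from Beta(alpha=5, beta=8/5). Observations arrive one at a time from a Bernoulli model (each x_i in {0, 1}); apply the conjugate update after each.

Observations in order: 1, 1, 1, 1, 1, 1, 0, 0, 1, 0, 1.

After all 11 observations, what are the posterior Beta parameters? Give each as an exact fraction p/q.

obs 1: x=1 → posterior Beta(6, 8/5)
obs 2: x=1 → posterior Beta(7, 8/5)
obs 3: x=1 → posterior Beta(8, 8/5)
obs 4: x=1 → posterior Beta(9, 8/5)
obs 5: x=1 → posterior Beta(10, 8/5)
obs 6: x=1 → posterior Beta(11, 8/5)
obs 7: x=0 → posterior Beta(11, 13/5)
obs 8: x=0 → posterior Beta(11, 18/5)
obs 9: x=1 → posterior Beta(12, 18/5)
obs 10: x=0 → posterior Beta(12, 23/5)
obs 11: x=1 → posterior Beta(13, 23/5)

alpha=13, beta=23/5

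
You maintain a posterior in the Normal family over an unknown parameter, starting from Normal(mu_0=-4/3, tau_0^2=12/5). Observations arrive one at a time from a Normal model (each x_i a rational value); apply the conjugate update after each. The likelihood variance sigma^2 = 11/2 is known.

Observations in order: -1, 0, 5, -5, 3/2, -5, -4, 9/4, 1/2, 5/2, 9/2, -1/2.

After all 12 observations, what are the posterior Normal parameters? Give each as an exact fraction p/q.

obs 1: x=-1 → posterior Normal(-292/237, 132/79)
obs 2: x=0 → posterior Normal(-292/309, 132/103)
obs 3: x=5 → posterior Normal(68/381, 132/127)
obs 4: x=-5 → posterior Normal(-292/453, 132/151)
obs 5: x=3/2 → posterior Normal(-184/525, 132/175)
obs 6: x=-5 → posterior Normal(-544/597, 132/199)
obs 7: x=-4 → posterior Normal(-832/669, 132/223)
obs 8: x=9/4 → posterior Normal(-670/741, 132/247)
obs 9: x=1/2 → posterior Normal(-634/813, 132/271)
obs 10: x=5/2 → posterior Normal(-454/885, 132/295)
obs 11: x=9/2 → posterior Normal(-130/957, 12/29)
obs 12: x=-1/2 → posterior Normal(-166/1029, 132/343)

mu_0=-166/1029, tau_0^2=132/343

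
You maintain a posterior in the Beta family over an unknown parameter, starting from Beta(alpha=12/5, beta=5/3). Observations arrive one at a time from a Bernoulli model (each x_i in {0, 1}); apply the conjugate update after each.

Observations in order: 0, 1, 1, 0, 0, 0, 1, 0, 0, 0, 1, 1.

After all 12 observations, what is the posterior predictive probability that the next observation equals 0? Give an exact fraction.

130/241

obs 1: x=0 → posterior Beta(12/5, 8/3)
obs 2: x=1 → posterior Beta(17/5, 8/3)
obs 3: x=1 → posterior Beta(22/5, 8/3)
obs 4: x=0 → posterior Beta(22/5, 11/3)
obs 5: x=0 → posterior Beta(22/5, 14/3)
obs 6: x=0 → posterior Beta(22/5, 17/3)
obs 7: x=1 → posterior Beta(27/5, 17/3)
obs 8: x=0 → posterior Beta(27/5, 20/3)
obs 9: x=0 → posterior Beta(27/5, 23/3)
obs 10: x=0 → posterior Beta(27/5, 26/3)
obs 11: x=1 → posterior Beta(32/5, 26/3)
obs 12: x=1 → posterior Beta(37/5, 26/3)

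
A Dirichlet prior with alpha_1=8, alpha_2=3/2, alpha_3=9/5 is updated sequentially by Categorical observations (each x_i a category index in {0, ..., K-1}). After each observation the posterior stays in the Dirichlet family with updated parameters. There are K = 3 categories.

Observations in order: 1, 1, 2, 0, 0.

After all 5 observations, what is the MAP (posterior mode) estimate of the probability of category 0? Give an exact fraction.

obs 1: x=1 → posterior Dirichlet(8, 5/2, 9/5)
obs 2: x=1 → posterior Dirichlet(8, 7/2, 9/5)
obs 3: x=2 → posterior Dirichlet(8, 7/2, 14/5)
obs 4: x=0 → posterior Dirichlet(9, 7/2, 14/5)
obs 5: x=0 → posterior Dirichlet(10, 7/2, 14/5)

90/133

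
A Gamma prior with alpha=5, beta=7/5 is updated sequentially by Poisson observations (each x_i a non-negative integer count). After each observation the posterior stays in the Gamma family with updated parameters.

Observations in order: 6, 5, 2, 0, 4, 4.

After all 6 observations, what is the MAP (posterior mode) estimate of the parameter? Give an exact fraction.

125/37

obs 1: x=6 → posterior Gamma(11, 12/5)
obs 2: x=5 → posterior Gamma(16, 17/5)
obs 3: x=2 → posterior Gamma(18, 22/5)
obs 4: x=0 → posterior Gamma(18, 27/5)
obs 5: x=4 → posterior Gamma(22, 32/5)
obs 6: x=4 → posterior Gamma(26, 37/5)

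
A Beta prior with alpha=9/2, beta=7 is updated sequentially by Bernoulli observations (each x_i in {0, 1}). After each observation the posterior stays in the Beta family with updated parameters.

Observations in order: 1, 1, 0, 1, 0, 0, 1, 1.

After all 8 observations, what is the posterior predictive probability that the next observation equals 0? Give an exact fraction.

obs 1: x=1 → posterior Beta(11/2, 7)
obs 2: x=1 → posterior Beta(13/2, 7)
obs 3: x=0 → posterior Beta(13/2, 8)
obs 4: x=1 → posterior Beta(15/2, 8)
obs 5: x=0 → posterior Beta(15/2, 9)
obs 6: x=0 → posterior Beta(15/2, 10)
obs 7: x=1 → posterior Beta(17/2, 10)
obs 8: x=1 → posterior Beta(19/2, 10)

20/39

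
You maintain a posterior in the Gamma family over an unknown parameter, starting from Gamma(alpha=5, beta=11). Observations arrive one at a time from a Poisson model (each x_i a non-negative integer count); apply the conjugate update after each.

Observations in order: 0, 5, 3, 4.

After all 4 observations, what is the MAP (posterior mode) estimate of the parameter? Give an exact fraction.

obs 1: x=0 → posterior Gamma(5, 12)
obs 2: x=5 → posterior Gamma(10, 13)
obs 3: x=3 → posterior Gamma(13, 14)
obs 4: x=4 → posterior Gamma(17, 15)

16/15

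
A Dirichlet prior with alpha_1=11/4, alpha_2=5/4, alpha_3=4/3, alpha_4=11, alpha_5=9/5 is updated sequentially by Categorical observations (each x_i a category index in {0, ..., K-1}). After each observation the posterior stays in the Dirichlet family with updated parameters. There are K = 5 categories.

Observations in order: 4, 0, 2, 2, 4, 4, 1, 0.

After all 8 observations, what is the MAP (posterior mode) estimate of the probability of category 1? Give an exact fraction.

obs 1: x=4 → posterior Dirichlet(11/4, 5/4, 4/3, 11, 14/5)
obs 2: x=0 → posterior Dirichlet(15/4, 5/4, 4/3, 11, 14/5)
obs 3: x=2 → posterior Dirichlet(15/4, 5/4, 7/3, 11, 14/5)
obs 4: x=2 → posterior Dirichlet(15/4, 5/4, 10/3, 11, 14/5)
obs 5: x=4 → posterior Dirichlet(15/4, 5/4, 10/3, 11, 19/5)
obs 6: x=4 → posterior Dirichlet(15/4, 5/4, 10/3, 11, 24/5)
obs 7: x=1 → posterior Dirichlet(15/4, 9/4, 10/3, 11, 24/5)
obs 8: x=0 → posterior Dirichlet(19/4, 9/4, 10/3, 11, 24/5)

75/1268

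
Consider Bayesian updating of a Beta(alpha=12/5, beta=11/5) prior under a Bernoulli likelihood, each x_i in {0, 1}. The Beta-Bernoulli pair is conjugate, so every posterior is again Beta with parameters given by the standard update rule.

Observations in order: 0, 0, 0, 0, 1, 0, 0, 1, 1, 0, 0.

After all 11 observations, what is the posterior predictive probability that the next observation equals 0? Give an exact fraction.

obs 1: x=0 → posterior Beta(12/5, 16/5)
obs 2: x=0 → posterior Beta(12/5, 21/5)
obs 3: x=0 → posterior Beta(12/5, 26/5)
obs 4: x=0 → posterior Beta(12/5, 31/5)
obs 5: x=1 → posterior Beta(17/5, 31/5)
obs 6: x=0 → posterior Beta(17/5, 36/5)
obs 7: x=0 → posterior Beta(17/5, 41/5)
obs 8: x=1 → posterior Beta(22/5, 41/5)
obs 9: x=1 → posterior Beta(27/5, 41/5)
obs 10: x=0 → posterior Beta(27/5, 46/5)
obs 11: x=0 → posterior Beta(27/5, 51/5)

17/26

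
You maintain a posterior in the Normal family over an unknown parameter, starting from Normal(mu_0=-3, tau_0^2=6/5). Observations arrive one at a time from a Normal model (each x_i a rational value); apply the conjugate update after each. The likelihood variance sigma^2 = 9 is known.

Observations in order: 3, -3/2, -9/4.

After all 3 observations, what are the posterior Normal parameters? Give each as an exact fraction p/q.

obs 1: x=3 → posterior Normal(-39/17, 18/17)
obs 2: x=-3/2 → posterior Normal(-42/19, 18/19)
obs 3: x=-9/4 → posterior Normal(-31/14, 6/7)

mu_0=-31/14, tau_0^2=6/7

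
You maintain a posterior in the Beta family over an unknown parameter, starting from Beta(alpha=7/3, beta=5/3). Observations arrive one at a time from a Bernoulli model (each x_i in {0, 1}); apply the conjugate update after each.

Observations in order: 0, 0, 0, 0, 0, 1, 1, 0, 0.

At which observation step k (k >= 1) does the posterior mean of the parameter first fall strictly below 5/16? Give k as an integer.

obs 1: x=0 → posterior Beta(7/3, 8/3)
obs 2: x=0 → posterior Beta(7/3, 11/3)
obs 3: x=0 → posterior Beta(7/3, 14/3)
obs 4: x=0 → posterior Beta(7/3, 17/3)
obs 5: x=0 → posterior Beta(7/3, 20/3)
obs 6: x=1 → posterior Beta(10/3, 20/3)
obs 7: x=1 → posterior Beta(13/3, 20/3)
obs 8: x=0 → posterior Beta(13/3, 23/3)
obs 9: x=0 → posterior Beta(13/3, 26/3)

k = 4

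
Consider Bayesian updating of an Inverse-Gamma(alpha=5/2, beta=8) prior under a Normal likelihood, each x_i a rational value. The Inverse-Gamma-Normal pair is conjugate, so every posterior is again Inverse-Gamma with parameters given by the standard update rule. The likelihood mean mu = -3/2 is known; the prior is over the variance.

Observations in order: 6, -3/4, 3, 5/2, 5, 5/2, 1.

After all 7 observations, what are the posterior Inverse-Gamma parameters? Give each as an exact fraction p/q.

obs 1: x=6 → posterior Inverse-Gamma(3, 289/8)
obs 2: x=-3/4 → posterior Inverse-Gamma(7/2, 1165/32)
obs 3: x=3 → posterior Inverse-Gamma(4, 1489/32)
obs 4: x=5/2 → posterior Inverse-Gamma(9/2, 1745/32)
obs 5: x=5 → posterior Inverse-Gamma(5, 2421/32)
obs 6: x=5/2 → posterior Inverse-Gamma(11/2, 2677/32)
obs 7: x=1 → posterior Inverse-Gamma(6, 2777/32)

alpha=6, beta=2777/32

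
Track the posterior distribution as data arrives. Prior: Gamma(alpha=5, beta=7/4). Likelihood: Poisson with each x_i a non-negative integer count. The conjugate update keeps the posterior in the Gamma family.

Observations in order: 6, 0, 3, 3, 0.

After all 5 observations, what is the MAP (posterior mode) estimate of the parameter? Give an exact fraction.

obs 1: x=6 → posterior Gamma(11, 11/4)
obs 2: x=0 → posterior Gamma(11, 15/4)
obs 3: x=3 → posterior Gamma(14, 19/4)
obs 4: x=3 → posterior Gamma(17, 23/4)
obs 5: x=0 → posterior Gamma(17, 27/4)

64/27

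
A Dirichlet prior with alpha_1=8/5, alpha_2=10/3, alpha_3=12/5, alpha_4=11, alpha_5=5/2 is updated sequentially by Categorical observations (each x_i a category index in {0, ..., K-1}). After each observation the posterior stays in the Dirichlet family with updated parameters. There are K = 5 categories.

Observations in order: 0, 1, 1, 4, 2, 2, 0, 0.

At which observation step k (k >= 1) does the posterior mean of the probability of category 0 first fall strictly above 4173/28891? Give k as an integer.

k = 8

obs 1: x=0 → posterior Dirichlet(13/5, 10/3, 12/5, 11, 5/2)
obs 2: x=1 → posterior Dirichlet(13/5, 13/3, 12/5, 11, 5/2)
obs 3: x=1 → posterior Dirichlet(13/5, 16/3, 12/5, 11, 5/2)
obs 4: x=4 → posterior Dirichlet(13/5, 16/3, 12/5, 11, 7/2)
obs 5: x=2 → posterior Dirichlet(13/5, 16/3, 17/5, 11, 7/2)
obs 6: x=2 → posterior Dirichlet(13/5, 16/3, 22/5, 11, 7/2)
obs 7: x=0 → posterior Dirichlet(18/5, 16/3, 22/5, 11, 7/2)
obs 8: x=0 → posterior Dirichlet(23/5, 16/3, 22/5, 11, 7/2)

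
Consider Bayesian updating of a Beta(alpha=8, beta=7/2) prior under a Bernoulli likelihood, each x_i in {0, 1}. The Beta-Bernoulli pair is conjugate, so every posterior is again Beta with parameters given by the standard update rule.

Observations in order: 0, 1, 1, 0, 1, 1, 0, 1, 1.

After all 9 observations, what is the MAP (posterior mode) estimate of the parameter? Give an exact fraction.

26/37

obs 1: x=0 → posterior Beta(8, 9/2)
obs 2: x=1 → posterior Beta(9, 9/2)
obs 3: x=1 → posterior Beta(10, 9/2)
obs 4: x=0 → posterior Beta(10, 11/2)
obs 5: x=1 → posterior Beta(11, 11/2)
obs 6: x=1 → posterior Beta(12, 11/2)
obs 7: x=0 → posterior Beta(12, 13/2)
obs 8: x=1 → posterior Beta(13, 13/2)
obs 9: x=1 → posterior Beta(14, 13/2)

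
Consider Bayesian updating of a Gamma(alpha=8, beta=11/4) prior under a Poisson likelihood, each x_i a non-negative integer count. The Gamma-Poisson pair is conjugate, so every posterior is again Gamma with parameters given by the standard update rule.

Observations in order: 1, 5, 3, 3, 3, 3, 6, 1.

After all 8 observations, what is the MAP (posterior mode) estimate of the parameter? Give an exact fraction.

128/43

obs 1: x=1 → posterior Gamma(9, 15/4)
obs 2: x=5 → posterior Gamma(14, 19/4)
obs 3: x=3 → posterior Gamma(17, 23/4)
obs 4: x=3 → posterior Gamma(20, 27/4)
obs 5: x=3 → posterior Gamma(23, 31/4)
obs 6: x=3 → posterior Gamma(26, 35/4)
obs 7: x=6 → posterior Gamma(32, 39/4)
obs 8: x=1 → posterior Gamma(33, 43/4)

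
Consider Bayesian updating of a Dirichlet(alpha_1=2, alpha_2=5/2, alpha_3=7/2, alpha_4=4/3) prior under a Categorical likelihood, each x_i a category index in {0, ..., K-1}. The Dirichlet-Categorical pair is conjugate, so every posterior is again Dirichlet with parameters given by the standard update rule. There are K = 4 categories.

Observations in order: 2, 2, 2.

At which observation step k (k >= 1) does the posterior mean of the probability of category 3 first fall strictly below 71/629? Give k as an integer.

k = 3

obs 1: x=2 → posterior Dirichlet(2, 5/2, 9/2, 4/3)
obs 2: x=2 → posterior Dirichlet(2, 5/2, 11/2, 4/3)
obs 3: x=2 → posterior Dirichlet(2, 5/2, 13/2, 4/3)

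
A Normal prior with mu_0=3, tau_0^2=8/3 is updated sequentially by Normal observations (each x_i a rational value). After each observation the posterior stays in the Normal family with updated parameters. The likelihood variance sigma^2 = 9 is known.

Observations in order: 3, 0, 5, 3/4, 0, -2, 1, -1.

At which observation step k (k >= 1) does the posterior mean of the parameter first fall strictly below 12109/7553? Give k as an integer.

k = 8

obs 1: x=3 → posterior Normal(3, 72/35)
obs 2: x=0 → posterior Normal(105/43, 72/43)
obs 3: x=5 → posterior Normal(145/51, 24/17)
obs 4: x=3/4 → posterior Normal(151/59, 72/59)
obs 5: x=0 → posterior Normal(151/67, 72/67)
obs 6: x=-2 → posterior Normal(9/5, 24/25)
obs 7: x=1 → posterior Normal(143/83, 72/83)
obs 8: x=-1 → posterior Normal(135/91, 72/91)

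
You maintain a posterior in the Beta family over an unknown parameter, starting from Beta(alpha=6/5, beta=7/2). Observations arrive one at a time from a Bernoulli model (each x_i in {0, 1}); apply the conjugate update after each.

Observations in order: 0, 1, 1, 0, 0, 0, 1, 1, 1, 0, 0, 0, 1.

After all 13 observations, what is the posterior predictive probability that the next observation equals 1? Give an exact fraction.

24/59

obs 1: x=0 → posterior Beta(6/5, 9/2)
obs 2: x=1 → posterior Beta(11/5, 9/2)
obs 3: x=1 → posterior Beta(16/5, 9/2)
obs 4: x=0 → posterior Beta(16/5, 11/2)
obs 5: x=0 → posterior Beta(16/5, 13/2)
obs 6: x=0 → posterior Beta(16/5, 15/2)
obs 7: x=1 → posterior Beta(21/5, 15/2)
obs 8: x=1 → posterior Beta(26/5, 15/2)
obs 9: x=1 → posterior Beta(31/5, 15/2)
obs 10: x=0 → posterior Beta(31/5, 17/2)
obs 11: x=0 → posterior Beta(31/5, 19/2)
obs 12: x=0 → posterior Beta(31/5, 21/2)
obs 13: x=1 → posterior Beta(36/5, 21/2)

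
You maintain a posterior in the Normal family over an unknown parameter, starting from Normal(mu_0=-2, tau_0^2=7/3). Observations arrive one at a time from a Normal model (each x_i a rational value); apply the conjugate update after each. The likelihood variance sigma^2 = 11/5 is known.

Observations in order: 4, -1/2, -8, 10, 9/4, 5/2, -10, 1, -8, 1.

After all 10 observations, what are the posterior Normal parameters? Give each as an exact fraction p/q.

mu_0=-1069/1532, tau_0^2=77/383

obs 1: x=4 → posterior Normal(37/34, 77/68)
obs 2: x=-1/2 → posterior Normal(113/206, 77/103)
obs 3: x=-8 → posterior Normal(-149/92, 77/138)
obs 4: x=10 → posterior Normal(253/346, 77/173)
obs 5: x=9/4 → posterior Normal(821/832, 77/208)
obs 6: x=5/2 → posterior Normal(1171/972, 77/243)
obs 7: x=-10 → posterior Normal(-229/1112, 77/278)
obs 8: x=1 → posterior Normal(-89/1252, 77/313)
obs 9: x=-8 → posterior Normal(-403/464, 77/348)
obs 10: x=1 → posterior Normal(-1069/1532, 77/383)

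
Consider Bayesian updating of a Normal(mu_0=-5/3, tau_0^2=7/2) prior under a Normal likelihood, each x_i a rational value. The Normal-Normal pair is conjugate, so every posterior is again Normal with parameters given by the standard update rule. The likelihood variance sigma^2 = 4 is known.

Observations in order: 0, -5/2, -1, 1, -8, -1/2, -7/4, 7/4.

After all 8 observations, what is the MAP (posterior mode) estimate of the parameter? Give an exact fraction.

-271/192

obs 1: x=0 → posterior Normal(-8/9, 28/15)
obs 2: x=-5/2 → posterior Normal(-185/132, 14/11)
obs 3: x=-1 → posterior Normal(-227/174, 28/29)
obs 4: x=1 → posterior Normal(-185/216, 7/9)
obs 5: x=-8 → posterior Normal(-521/258, 28/43)
obs 6: x=-1/2 → posterior Normal(-271/150, 14/25)
obs 7: x=-7/4 → posterior Normal(-1231/684, 28/57)
obs 8: x=7/4 → posterior Normal(-271/192, 7/16)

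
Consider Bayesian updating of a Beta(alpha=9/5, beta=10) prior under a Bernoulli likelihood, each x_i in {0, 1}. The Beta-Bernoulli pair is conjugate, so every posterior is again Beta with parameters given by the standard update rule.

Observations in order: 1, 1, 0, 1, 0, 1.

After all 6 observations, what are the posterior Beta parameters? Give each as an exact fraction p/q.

obs 1: x=1 → posterior Beta(14/5, 10)
obs 2: x=1 → posterior Beta(19/5, 10)
obs 3: x=0 → posterior Beta(19/5, 11)
obs 4: x=1 → posterior Beta(24/5, 11)
obs 5: x=0 → posterior Beta(24/5, 12)
obs 6: x=1 → posterior Beta(29/5, 12)

alpha=29/5, beta=12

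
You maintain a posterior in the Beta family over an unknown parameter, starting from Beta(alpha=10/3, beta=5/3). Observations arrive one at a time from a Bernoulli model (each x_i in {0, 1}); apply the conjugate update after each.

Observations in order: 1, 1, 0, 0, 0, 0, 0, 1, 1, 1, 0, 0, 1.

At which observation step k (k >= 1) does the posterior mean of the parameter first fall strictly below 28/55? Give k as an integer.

k = 6

obs 1: x=1 → posterior Beta(13/3, 5/3)
obs 2: x=1 → posterior Beta(16/3, 5/3)
obs 3: x=0 → posterior Beta(16/3, 8/3)
obs 4: x=0 → posterior Beta(16/3, 11/3)
obs 5: x=0 → posterior Beta(16/3, 14/3)
obs 6: x=0 → posterior Beta(16/3, 17/3)
obs 7: x=0 → posterior Beta(16/3, 20/3)
obs 8: x=1 → posterior Beta(19/3, 20/3)
obs 9: x=1 → posterior Beta(22/3, 20/3)
obs 10: x=1 → posterior Beta(25/3, 20/3)
obs 11: x=0 → posterior Beta(25/3, 23/3)
obs 12: x=0 → posterior Beta(25/3, 26/3)
obs 13: x=1 → posterior Beta(28/3, 26/3)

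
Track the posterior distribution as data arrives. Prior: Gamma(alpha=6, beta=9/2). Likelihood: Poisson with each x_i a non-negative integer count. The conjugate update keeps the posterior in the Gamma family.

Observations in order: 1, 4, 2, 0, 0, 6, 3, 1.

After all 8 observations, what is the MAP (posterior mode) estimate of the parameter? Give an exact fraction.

obs 1: x=1 → posterior Gamma(7, 11/2)
obs 2: x=4 → posterior Gamma(11, 13/2)
obs 3: x=2 → posterior Gamma(13, 15/2)
obs 4: x=0 → posterior Gamma(13, 17/2)
obs 5: x=0 → posterior Gamma(13, 19/2)
obs 6: x=6 → posterior Gamma(19, 21/2)
obs 7: x=3 → posterior Gamma(22, 23/2)
obs 8: x=1 → posterior Gamma(23, 25/2)

44/25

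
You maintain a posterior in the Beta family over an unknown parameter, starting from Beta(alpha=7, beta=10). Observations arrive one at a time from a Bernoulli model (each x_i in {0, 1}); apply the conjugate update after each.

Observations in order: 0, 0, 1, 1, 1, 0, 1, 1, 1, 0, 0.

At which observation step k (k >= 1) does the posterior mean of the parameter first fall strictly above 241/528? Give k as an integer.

k = 7

obs 1: x=0 → posterior Beta(7, 11)
obs 2: x=0 → posterior Beta(7, 12)
obs 3: x=1 → posterior Beta(8, 12)
obs 4: x=1 → posterior Beta(9, 12)
obs 5: x=1 → posterior Beta(10, 12)
obs 6: x=0 → posterior Beta(10, 13)
obs 7: x=1 → posterior Beta(11, 13)
obs 8: x=1 → posterior Beta(12, 13)
obs 9: x=1 → posterior Beta(13, 13)
obs 10: x=0 → posterior Beta(13, 14)
obs 11: x=0 → posterior Beta(13, 15)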